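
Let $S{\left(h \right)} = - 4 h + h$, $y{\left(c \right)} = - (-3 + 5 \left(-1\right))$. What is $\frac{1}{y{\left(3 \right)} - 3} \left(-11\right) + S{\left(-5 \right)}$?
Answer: $\frac{64}{5} \approx 12.8$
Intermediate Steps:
$y{\left(c \right)} = 8$ ($y{\left(c \right)} = - (-3 - 5) = \left(-1\right) \left(-8\right) = 8$)
$S{\left(h \right)} = - 3 h$
$\frac{1}{y{\left(3 \right)} - 3} \left(-11\right) + S{\left(-5 \right)} = \frac{1}{8 - 3} \left(-11\right) - -15 = \frac{1}{5} \left(-11\right) + 15 = - \frac{11}{5} + 15 = \frac{64}{5}$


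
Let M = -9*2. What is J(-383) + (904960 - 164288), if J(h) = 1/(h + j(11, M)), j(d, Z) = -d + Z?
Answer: 305156863/412 ≈ 7.4067e+5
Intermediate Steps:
M = -18
j(d, Z) = Z - d
J(h) = 1/(-29 + h) (J(h) = 1/(h + (-18 - 1*11)) = 1/(h + (-18 - 11)) = 1/(h - 29) = 1/(-29 + h))
J(-383) + (904960 - 164288) = 1/(-29 - 383) + (904960 - 164288) = 1/(-412) + 740672 = -1/412 + 740672 = 305156863/412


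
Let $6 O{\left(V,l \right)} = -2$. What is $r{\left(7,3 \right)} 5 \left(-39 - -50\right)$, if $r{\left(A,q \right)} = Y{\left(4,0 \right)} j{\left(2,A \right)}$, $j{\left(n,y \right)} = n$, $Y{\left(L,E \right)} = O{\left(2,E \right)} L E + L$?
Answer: $440$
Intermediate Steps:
$O{\left(V,l \right)} = - \frac{1}{3}$ ($O{\left(V,l \right)} = \frac{1}{6} \left(-2\right) = - \frac{1}{3}$)
$Y{\left(L,E \right)} = L - \frac{E L}{3}$ ($Y{\left(L,E \right)} = - \frac{L}{3} E + L = - \frac{E L}{3} + L = L - \frac{E L}{3}$)
$r{\left(A,q \right)} = 8$ ($r{\left(A,q \right)} = \frac{1}{3} \cdot 4 \left(3 - 0\right) 2 = \frac{1}{3} \cdot 4 \left(3 + 0\right) 2 = \frac{1}{3} \cdot 4 \cdot 3 \cdot 2 = 4 \cdot 2 = 8$)
$r{\left(7,3 \right)} 5 \left(-39 - -50\right) = 8 \cdot 5 \left(-39 - -50\right) = 40 \left(-39 + 50\right) = 40 \cdot 11 = 440$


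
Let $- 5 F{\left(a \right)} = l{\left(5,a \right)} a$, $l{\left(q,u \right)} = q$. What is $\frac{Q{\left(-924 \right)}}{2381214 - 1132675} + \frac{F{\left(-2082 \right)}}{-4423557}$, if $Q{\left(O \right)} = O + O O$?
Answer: $\frac{1256679992122}{1840994477741} \approx 0.68261$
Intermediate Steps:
$Q{\left(O \right)} = O + O^{2}$
$F{\left(a \right)} = - a$ ($F{\left(a \right)} = - \frac{5 a}{5} = - a$)
$\frac{Q{\left(-924 \right)}}{2381214 - 1132675} + \frac{F{\left(-2082 \right)}}{-4423557} = \frac{\left(-924\right) \left(1 - 924\right)}{2381214 - 1132675} + \frac{\left(-1\right) \left(-2082\right)}{-4423557} = \frac{\left(-924\right) \left(-923\right)}{2381214 - 1132675} + 2082 \left(- \frac{1}{4423557}\right) = \frac{852852}{1248539} - \frac{694}{1474519} = \frac{1256679992122}{1840994477741}$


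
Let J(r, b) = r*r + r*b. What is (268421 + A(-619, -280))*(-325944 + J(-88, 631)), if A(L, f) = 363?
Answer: -100452106752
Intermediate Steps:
J(r, b) = r**2 + b*r
(268421 + A(-619, -280))*(-325944 + J(-88, 631)) = (268421 + 363)*(-325944 - 88*(631 - 88)) = 268784*(-325944 - 88*543) = 268784*(-325944 - 47784) = 268784*(-373728) = -100452106752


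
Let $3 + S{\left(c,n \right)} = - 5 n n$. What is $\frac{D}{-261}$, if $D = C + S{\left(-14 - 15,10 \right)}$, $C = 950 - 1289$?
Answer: $\frac{842}{261} \approx 3.2261$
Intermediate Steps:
$S{\left(c,n \right)} = -3 - 5 n^{2}$ ($S{\left(c,n \right)} = -3 + - 5 n n = -3 - 5 n^{2}$)
$C = -339$
$D = -842$ ($D = -339 - \left(3 + 5 \cdot 10^{2}\right) = -339 - 503 = -842$)
$\frac{D}{-261} = - \frac{842}{-261} = \left(-842\right) \left(- \frac{1}{261}\right) = \frac{842}{261}$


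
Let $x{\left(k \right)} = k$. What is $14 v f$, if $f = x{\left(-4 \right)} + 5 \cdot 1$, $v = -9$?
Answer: $-126$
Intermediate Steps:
$f = 1$ ($f = -4 + 5 \cdot 1 = -4 + 5 = 1$)
$14 v f = 14 \left(-9\right) 1 = \left(-126\right) 1 = -126$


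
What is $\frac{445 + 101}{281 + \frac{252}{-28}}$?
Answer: $\frac{273}{136} \approx 2.0074$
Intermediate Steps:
$\frac{445 + 101}{281 + \frac{252}{-28}} = \frac{546}{281 + 252 \left(- \frac{1}{28}\right)} = \frac{546}{281 - 9} = \frac{546}{272} = 546 \cdot \frac{1}{272} = \frac{273}{136}$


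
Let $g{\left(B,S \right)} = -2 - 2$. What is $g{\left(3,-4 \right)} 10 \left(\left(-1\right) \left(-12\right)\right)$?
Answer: $-480$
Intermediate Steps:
$g{\left(B,S \right)} = -4$ ($g{\left(B,S \right)} = -2 - 2 = -4$)
$g{\left(3,-4 \right)} 10 \left(\left(-1\right) \left(-12\right)\right) = \left(-4\right) 10 \left(\left(-1\right) \left(-12\right)\right) = \left(-40\right) 12 = -480$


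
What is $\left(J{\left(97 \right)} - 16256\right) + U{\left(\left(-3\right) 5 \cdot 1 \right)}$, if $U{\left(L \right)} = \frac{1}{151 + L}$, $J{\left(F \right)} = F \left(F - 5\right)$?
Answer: $- \frac{997151}{136} \approx -7332.0$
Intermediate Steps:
$J{\left(F \right)} = F \left(-5 + F\right)$
$\left(J{\left(97 \right)} - 16256\right) + U{\left(\left(-3\right) 5 \cdot 1 \right)} = \left(97 \left(-5 + 97\right) - 16256\right) + \frac{1}{151 + \left(-3\right) 5 \cdot 1} = \left(97 \cdot 92 - 16256\right) + \frac{1}{151 - 15} = \left(8924 - 16256\right) + \frac{1}{151 - 15} = -7332 + \frac{1}{136} = - \frac{997151}{136}$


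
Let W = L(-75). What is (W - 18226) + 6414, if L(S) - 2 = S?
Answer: -11885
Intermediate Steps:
L(S) = 2 + S
W = -73 (W = 2 - 75 = -73)
(W - 18226) + 6414 = (-73 - 18226) + 6414 = -18299 + 6414 = -11885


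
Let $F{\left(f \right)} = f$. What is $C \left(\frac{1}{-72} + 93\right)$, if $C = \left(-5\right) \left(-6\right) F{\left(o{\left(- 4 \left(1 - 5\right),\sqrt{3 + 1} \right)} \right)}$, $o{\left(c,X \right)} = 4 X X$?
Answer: $\frac{133900}{3} \approx 44633.0$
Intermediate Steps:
$o{\left(c,X \right)} = 4 X^{2}$
$C = 480$ ($C = \left(-5\right) \left(-6\right) 4 \left(\sqrt{3 + 1}\right)^{2} = 30 \cdot 4 \left(\sqrt{4}\right)^{2} = 30 \cdot 4 \cdot 2^{2} = 30 \cdot 4 \cdot 4 = 30 \cdot 16 = 480$)
$C \left(\frac{1}{-72} + 93\right) = 480 \left(\frac{1}{-72} + 93\right) = 480 \left(- \frac{1}{72} + 93\right) = 480 \cdot \frac{6695}{72} = \frac{133900}{3}$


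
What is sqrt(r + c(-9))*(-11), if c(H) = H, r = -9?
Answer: -33*I*sqrt(2) ≈ -46.669*I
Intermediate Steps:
sqrt(r + c(-9))*(-11) = sqrt(-9 - 9)*(-11) = sqrt(-18)*(-11) = (3*I*sqrt(2))*(-11) = -33*I*sqrt(2)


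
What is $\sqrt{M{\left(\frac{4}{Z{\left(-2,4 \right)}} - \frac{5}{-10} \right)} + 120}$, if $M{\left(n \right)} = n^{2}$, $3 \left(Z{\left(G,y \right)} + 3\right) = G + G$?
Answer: $\frac{\sqrt{81241}}{26} \approx 10.963$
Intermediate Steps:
$Z{\left(G,y \right)} = -3 + \frac{2 G}{3}$ ($Z{\left(G,y \right)} = -3 + \frac{G + G}{3} = -3 + \frac{2 G}{3}$)
$\sqrt{M{\left(\frac{4}{Z{\left(-2,4 \right)}} - \frac{5}{-10} \right)} + 120} = \sqrt{\left(\frac{4}{-3 + \frac{2}{3} \left(-2\right)} - \frac{5}{-10}\right)^{2} + 120} = \sqrt{\left(\frac{4}{-3 - \frac{4}{3}} - - \frac{1}{2}\right)^{2} + 120} = \sqrt{\left(\frac{4}{- \frac{13}{3}} + \frac{1}{2}\right)^{2} + 120} = \sqrt{\left(4 \left(- \frac{3}{13}\right) + \frac{1}{2}\right)^{2} + 120} = \sqrt{\left(- \frac{12}{13} + \frac{1}{2}\right)^{2} + 120} = \sqrt{\left(- \frac{11}{26}\right)^{2} + 120} = \sqrt{\frac{121}{676} + 120} = \sqrt{\frac{81241}{676}} = \frac{\sqrt{81241}}{26}$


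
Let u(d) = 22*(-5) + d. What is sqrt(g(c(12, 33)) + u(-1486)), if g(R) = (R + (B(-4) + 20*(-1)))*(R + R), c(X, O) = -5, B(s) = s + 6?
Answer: I*sqrt(1366) ≈ 36.959*I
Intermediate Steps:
B(s) = 6 + s
u(d) = -110 + d
g(R) = 2*R*(-18 + R) (g(R) = (R + ((6 - 4) + 20*(-1)))*(R + R) = (R + (2 - 20))*(2*R) = (R - 18)*(2*R) = (-18 + R)*(2*R) = 2*R*(-18 + R))
sqrt(g(c(12, 33)) + u(-1486)) = sqrt(2*(-5)*(-18 - 5) + (-110 - 1486)) = sqrt(2*(-5)*(-23) - 1596) = sqrt(230 - 1596) = sqrt(-1366) = I*sqrt(1366)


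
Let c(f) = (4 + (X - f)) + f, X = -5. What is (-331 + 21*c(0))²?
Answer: 123904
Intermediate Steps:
c(f) = -1 (c(f) = (4 + (-5 - f)) + f = (-1 - f) + f = -1)
(-331 + 21*c(0))² = (-331 + 21*(-1))² = (-331 - 21)² = (-352)² = 123904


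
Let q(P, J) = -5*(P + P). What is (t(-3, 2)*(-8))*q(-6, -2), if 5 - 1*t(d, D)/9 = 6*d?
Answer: -99360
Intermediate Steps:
t(d, D) = 45 - 54*d
q(P, J) = -10*P
(t(-3, 2)*(-8))*q(-6, -2) = ((45 - 54*(-3))*(-8))*(-10*(-6)) = ((45 + 162)*(-8))*60 = (207*(-8))*60 = -1656*60 = -99360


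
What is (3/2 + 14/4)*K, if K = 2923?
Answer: 14615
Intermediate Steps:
(3/2 + 14/4)*K = (3/2 + 14/4)*2923 = (3*(½) + 14*(¼))*2923 = (3/2 + 7/2)*2923 = 5*2923 = 14615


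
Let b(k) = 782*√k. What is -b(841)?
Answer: -22678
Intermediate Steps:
-b(841) = -782*√841 = -782*29 = -1*22678 = -22678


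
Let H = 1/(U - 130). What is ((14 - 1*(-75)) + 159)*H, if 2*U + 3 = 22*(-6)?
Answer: -496/395 ≈ -1.2557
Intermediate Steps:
U = -135/2 (U = -3/2 + (22*(-6))/2 = -3/2 + (1/2)*(-132) = -3/2 - 66 = -135/2 ≈ -67.500)
H = -2/395 (H = 1/(-135/2 - 130) = 1/(-395/2) = -2/395 ≈ -0.0050633)
((14 - 1*(-75)) + 159)*H = ((14 - 1*(-75)) + 159)*(-2/395) = ((14 + 75) + 159)*(-2/395) = (89 + 159)*(-2/395) = 248*(-2/395) = -496/395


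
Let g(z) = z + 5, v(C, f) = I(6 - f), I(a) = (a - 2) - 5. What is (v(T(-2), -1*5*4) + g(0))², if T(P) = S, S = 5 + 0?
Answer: 576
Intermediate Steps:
S = 5
I(a) = -7 + a (I(a) = (-2 + a) - 5 = -7 + a)
T(P) = 5
v(C, f) = -1 - f (v(C, f) = -7 + (6 - f) = -1 - f)
g(z) = 5 + z
(v(T(-2), -1*5*4) + g(0))² = ((-1 - (-1*5)*4) + (5 + 0))² = ((-1 - (-5)*4) + 5)² = ((-1 - 1*(-20)) + 5)² = ((-1 + 20) + 5)² = (19 + 5)² = 24² = 576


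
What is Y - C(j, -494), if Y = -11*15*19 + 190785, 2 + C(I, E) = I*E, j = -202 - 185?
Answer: -3526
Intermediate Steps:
j = -387
C(I, E) = -2 + E*I (C(I, E) = -2 + I*E = -2 + E*I)
Y = 187650 (Y = -165*19 + 190785 = -3135 + 190785 = 187650)
Y - C(j, -494) = 187650 - (-2 - 494*(-387)) = 187650 - (-2 + 191178) = 187650 - 1*191176 = 187650 - 191176 = -3526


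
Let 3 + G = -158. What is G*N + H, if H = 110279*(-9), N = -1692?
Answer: -720099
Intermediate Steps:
G = -161 (G = -3 - 158 = -161)
H = -992511
G*N + H = -161*(-1692) - 992511 = 272412 - 992511 = -720099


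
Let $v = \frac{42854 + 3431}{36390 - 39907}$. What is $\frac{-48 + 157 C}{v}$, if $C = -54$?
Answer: $\frac{29985942}{46285} \approx 647.85$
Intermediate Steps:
$v = - \frac{46285}{3517}$ ($v = \frac{46285}{-3517} = 46285 \left(- \frac{1}{3517}\right) = - \frac{46285}{3517} \approx -13.16$)
$\frac{-48 + 157 C}{v} = \frac{-48 + 157 \left(-54\right)}{- \frac{46285}{3517}} = \left(-48 - 8478\right) \left(- \frac{3517}{46285}\right) = \left(-8526\right) \left(- \frac{3517}{46285}\right) = \frac{29985942}{46285}$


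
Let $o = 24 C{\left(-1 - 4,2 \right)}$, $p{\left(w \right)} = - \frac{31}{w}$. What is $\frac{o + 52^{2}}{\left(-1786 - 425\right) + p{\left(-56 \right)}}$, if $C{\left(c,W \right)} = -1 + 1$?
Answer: $- \frac{151424}{123785} \approx -1.2233$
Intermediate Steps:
$C{\left(c,W \right)} = 0$
$o = 0$ ($o = 24 \cdot 0 = 0$)
$\frac{o + 52^{2}}{\left(-1786 - 425\right) + p{\left(-56 \right)}} = \frac{0 + 52^{2}}{\left(-1786 - 425\right) - \frac{31}{-56}} = \frac{0 + 2704}{-2211 - - \frac{31}{56}} = \frac{2704}{-2211 + \frac{31}{56}} = \frac{2704}{- \frac{123785}{56}} = 2704 \left(- \frac{56}{123785}\right) = - \frac{151424}{123785}$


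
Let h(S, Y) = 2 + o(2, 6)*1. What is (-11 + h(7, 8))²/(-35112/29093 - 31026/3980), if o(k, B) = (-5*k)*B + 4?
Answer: -244606670750/521192589 ≈ -469.32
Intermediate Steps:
o(k, B) = 4 - 5*B*k (o(k, B) = -5*B*k + 4 = 4 - 5*B*k)
h(S, Y) = -54 (h(S, Y) = 2 + (4 - 5*6*2)*1 = 2 + (4 - 60)*1 = 2 - 56*1 = 2 - 56 = -54)
(-11 + h(7, 8))²/(-35112/29093 - 31026/3980) = (-11 - 54)²/(-35112/29093 - 31026/3980) = (-65)²/(-35112*1/29093 - 31026*1/3980) = 4225/(-35112/29093 - 15513/1990) = 4225/(-521192589/57895070) = 4225*(-57895070/521192589) = -244606670750/521192589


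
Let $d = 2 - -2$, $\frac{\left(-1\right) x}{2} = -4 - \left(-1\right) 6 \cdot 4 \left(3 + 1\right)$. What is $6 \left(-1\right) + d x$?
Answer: $-742$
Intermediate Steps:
$x = -184$ ($x = - 2 \left(-4 - \left(-1\right) 6 \cdot 4 \left(3 + 1\right)\right) = - 2 \left(-4 - - 6 \cdot 4 \cdot 4\right) = - 2 \left(-4 - \left(-6\right) 16\right) = - 2 \left(-4 - -96\right) = - 2 \left(-4 + 96\right) = \left(-2\right) 92 = -184$)
$d = 4$ ($d = 2 + 2 = 4$)
$6 \left(-1\right) + d x = 6 \left(-1\right) + 4 \left(-184\right) = -6 - 736 = -742$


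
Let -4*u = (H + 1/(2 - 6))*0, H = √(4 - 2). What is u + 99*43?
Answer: 4257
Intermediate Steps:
H = √2 ≈ 1.4142
u = 0 (u = -(√2 + 1/(2 - 6))*0/4 = -(√2 + 1/(-4))*0/4 = -(√2 - ¼)*0/4 = -(-¼ + √2)*0/4 = -¼*0 = 0)
u + 99*43 = 0 + 99*43 = 0 + 4257 = 4257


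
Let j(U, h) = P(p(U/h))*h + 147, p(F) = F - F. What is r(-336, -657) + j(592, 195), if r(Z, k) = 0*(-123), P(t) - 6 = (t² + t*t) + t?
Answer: 1317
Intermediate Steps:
p(F) = 0
P(t) = 6 + t + 2*t² (P(t) = 6 + ((t² + t*t) + t) = 6 + ((t² + t²) + t) = 6 + (2*t² + t) = 6 + (t + 2*t²) = 6 + t + 2*t²)
j(U, h) = 147 + 6*h (j(U, h) = (6 + 0 + 2*0²)*h + 147 = (6 + 0 + 2*0)*h + 147 = (6 + 0 + 0)*h + 147 = 6*h + 147 = 147 + 6*h)
r(Z, k) = 0
r(-336, -657) + j(592, 195) = 0 + (147 + 6*195) = 0 + (147 + 1170) = 0 + 1317 = 1317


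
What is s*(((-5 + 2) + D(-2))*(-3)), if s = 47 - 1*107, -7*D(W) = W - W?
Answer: -540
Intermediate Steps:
D(W) = 0 (D(W) = -(W - W)/7 = -1/7*0 = 0)
s = -60 (s = 47 - 107 = -60)
s*(((-5 + 2) + D(-2))*(-3)) = -60*((-5 + 2) + 0)*(-3) = -60*(-3 + 0)*(-3) = -(-180)*(-3) = -60*9 = -540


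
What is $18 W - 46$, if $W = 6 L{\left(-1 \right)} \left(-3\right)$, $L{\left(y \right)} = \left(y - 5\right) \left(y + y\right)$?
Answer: $-3934$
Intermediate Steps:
$L{\left(y \right)} = 2 y \left(-5 + y\right)$ ($L{\left(y \right)} = \left(-5 + y\right) 2 y = 2 y \left(-5 + y\right)$)
$W = -216$ ($W = 6 \cdot 2 \left(-1\right) \left(-5 - 1\right) \left(-3\right) = 6 \cdot 2 \left(-1\right) \left(-6\right) \left(-3\right) = 6 \cdot 12 \left(-3\right) = 72 \left(-3\right) = -216$)
$18 W - 46 = 18 \left(-216\right) - 46 = -3888 - 46 = -3934$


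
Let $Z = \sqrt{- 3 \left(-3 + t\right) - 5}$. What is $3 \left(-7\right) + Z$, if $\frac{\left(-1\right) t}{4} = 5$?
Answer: $-13$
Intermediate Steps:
$t = -20$ ($t = \left(-4\right) 5 = -20$)
$Z = 8$ ($Z = \sqrt{- 3 \left(-3 - 20\right) - 5} = \sqrt{\left(-3\right) \left(-23\right) - 5} = \sqrt{69 - 5} = \sqrt{64} = 8$)
$3 \left(-7\right) + Z = 3 \left(-7\right) + 8 = -21 + 8 = -13$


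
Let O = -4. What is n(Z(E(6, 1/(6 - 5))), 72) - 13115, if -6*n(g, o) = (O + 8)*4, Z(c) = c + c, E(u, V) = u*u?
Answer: -39353/3 ≈ -13118.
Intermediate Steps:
E(u, V) = u²
Z(c) = 2*c
n(g, o) = -8/3 (n(g, o) = -(-4 + 8)*4/6 = -2*4/3 = -⅙*16 = -8/3)
n(Z(E(6, 1/(6 - 5))), 72) - 13115 = -8/3 - 13115 = -39353/3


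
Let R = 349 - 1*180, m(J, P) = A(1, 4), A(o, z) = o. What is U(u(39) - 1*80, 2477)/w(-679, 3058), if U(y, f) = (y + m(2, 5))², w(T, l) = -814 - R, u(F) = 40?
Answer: -1521/983 ≈ -1.5473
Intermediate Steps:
m(J, P) = 1
R = 169 (R = 349 - 180 = 169)
w(T, l) = -983 (w(T, l) = -814 - 1*169 = -814 - 169 = -983)
U(y, f) = (1 + y)² (U(y, f) = (y + 1)² = (1 + y)²)
U(u(39) - 1*80, 2477)/w(-679, 3058) = (1 + (40 - 1*80))²/(-983) = (1 + (40 - 80))²*(-1/983) = (1 - 40)²*(-1/983) = (-39)²*(-1/983) = 1521*(-1/983) = -1521/983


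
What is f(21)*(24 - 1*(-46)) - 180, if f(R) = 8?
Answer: 380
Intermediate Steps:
f(21)*(24 - 1*(-46)) - 180 = 8*(24 - 1*(-46)) - 180 = 8*(24 + 46) - 180 = 8*70 - 180 = 560 - 180 = 380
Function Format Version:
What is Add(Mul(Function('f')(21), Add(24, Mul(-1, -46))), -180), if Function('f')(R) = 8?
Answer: 380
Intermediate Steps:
Add(Mul(Function('f')(21), Add(24, Mul(-1, -46))), -180) = Add(Mul(8, Add(24, Mul(-1, -46))), -180) = Add(Mul(8, Add(24, 46)), -180) = Add(Mul(8, 70), -180) = Add(560, -180) = 380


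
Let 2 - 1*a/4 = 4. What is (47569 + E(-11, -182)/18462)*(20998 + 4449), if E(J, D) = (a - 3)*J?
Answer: 22348038867553/18462 ≈ 1.2105e+9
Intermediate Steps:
a = -8 (a = 8 - 4*4 = 8 - 16 = -8)
E(J, D) = -11*J (E(J, D) = (-8 - 3)*J = -11*J)
(47569 + E(-11, -182)/18462)*(20998 + 4449) = (47569 - 11*(-11)/18462)*(20998 + 4449) = (47569 + 121*(1/18462))*25447 = (47569 + 121/18462)*25447 = (878218999/18462)*25447 = 22348038867553/18462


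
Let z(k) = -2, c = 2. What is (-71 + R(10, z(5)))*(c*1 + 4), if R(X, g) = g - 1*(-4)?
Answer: -414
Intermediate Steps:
R(X, g) = 4 + g (R(X, g) = g + 4 = 4 + g)
(-71 + R(10, z(5)))*(c*1 + 4) = (-71 + (4 - 2))*(2*1 + 4) = (-71 + 2)*(2 + 4) = -69*6 = -414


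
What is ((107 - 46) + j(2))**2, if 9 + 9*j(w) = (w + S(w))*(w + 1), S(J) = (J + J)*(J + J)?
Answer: 4356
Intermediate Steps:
S(J) = 4*J**2 (S(J) = (2*J)*(2*J) = 4*J**2)
j(w) = -1 + (1 + w)*(w + 4*w**2)/9 (j(w) = -1 + ((w + 4*w**2)*(w + 1))/9 = -1 + ((w + 4*w**2)*(1 + w))/9 = -1 + ((1 + w)*(w + 4*w**2))/9 = -1 + (1 + w)*(w + 4*w**2)/9)
((107 - 46) + j(2))**2 = ((107 - 46) + (-1 + (1/9)*2 + (4/9)*2**3 + (5/9)*2**2))**2 = (61 + (-1 + 2/9 + (4/9)*8 + (5/9)*4))**2 = (61 + (-1 + 2/9 + 32/9 + 20/9))**2 = (61 + 5)**2 = 66**2 = 4356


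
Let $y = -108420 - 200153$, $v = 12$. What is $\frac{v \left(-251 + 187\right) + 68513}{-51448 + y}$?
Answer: $- \frac{67745}{360021} \approx -0.18817$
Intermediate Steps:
$y = -308573$
$\frac{v \left(-251 + 187\right) + 68513}{-51448 + y} = \frac{12 \left(-251 + 187\right) + 68513}{-51448 - 308573} = \frac{12 \left(-64\right) + 68513}{-360021} = \left(-768 + 68513\right) \left(- \frac{1}{360021}\right) = 67745 \left(- \frac{1}{360021}\right) = - \frac{67745}{360021}$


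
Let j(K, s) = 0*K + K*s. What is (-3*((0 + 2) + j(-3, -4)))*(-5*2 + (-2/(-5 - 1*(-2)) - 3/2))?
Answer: 455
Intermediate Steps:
j(K, s) = K*s (j(K, s) = 0 + K*s = K*s)
(-3*((0 + 2) + j(-3, -4)))*(-5*2 + (-2/(-5 - 1*(-2)) - 3/2)) = (-3*((0 + 2) - 3*(-4)))*(-5*2 + (-2/(-5 - 1*(-2)) - 3/2)) = (-3*(2 + 12))*(-10 + (-2/(-5 + 2) - 3*½)) = (-3*14)*(-10 + (-2/(-3) - 3/2)) = -42*(-10 + (-2*(-⅓) - 3/2)) = -42*(-10 + (⅔ - 3/2)) = -42*(-10 - ⅚) = -42*(-65/6) = 455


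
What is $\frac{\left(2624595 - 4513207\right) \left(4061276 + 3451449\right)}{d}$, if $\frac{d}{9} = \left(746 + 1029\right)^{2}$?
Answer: $- \frac{567544903508}{1134225} \approx -5.0038 \cdot 10^{5}$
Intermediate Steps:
$d = 28355625$ ($d = 9 \left(746 + 1029\right)^{2} = 9 \cdot 1775^{2} = 9 \cdot 3150625 = 28355625$)
$\frac{\left(2624595 - 4513207\right) \left(4061276 + 3451449\right)}{d} = \frac{\left(2624595 - 4513207\right) \left(4061276 + 3451449\right)}{28355625} = \left(-1888612\right) 7512725 \cdot \frac{1}{28355625} = \left(-14188622587700\right) \frac{1}{28355625} = - \frac{567544903508}{1134225}$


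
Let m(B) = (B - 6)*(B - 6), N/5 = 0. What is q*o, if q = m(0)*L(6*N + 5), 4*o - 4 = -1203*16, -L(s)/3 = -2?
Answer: -1039176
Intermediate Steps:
N = 0 (N = 5*0 = 0)
L(s) = 6 (L(s) = -3*(-2) = 6)
o = -4811 (o = 1 + (-1203*16)/4 = 1 + (¼)*(-19248) = 1 - 4812 = -4811)
m(B) = (-6 + B)² (m(B) = (-6 + B)*(-6 + B) = (-6 + B)²)
q = 216 (q = (-6 + 0)²*6 = (-6)²*6 = 36*6 = 216)
q*o = 216*(-4811) = -1039176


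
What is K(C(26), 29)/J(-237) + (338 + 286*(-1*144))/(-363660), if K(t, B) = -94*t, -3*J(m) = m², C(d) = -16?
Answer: 36302503/1134801030 ≈ 0.031990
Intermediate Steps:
J(m) = -m²/3
K(C(26), 29)/J(-237) + (338 + 286*(-1*144))/(-363660) = (-94*(-16))/((-⅓*(-237)²)) + (338 + 286*(-1*144))/(-363660) = 1504/((-⅓*56169)) + (338 + 286*(-144))*(-1/363660) = 1504/(-18723) + (338 - 41184)*(-1/363660) = 1504*(-1/18723) - 40846*(-1/363660) = -1504/18723 + 20423/181830 = 36302503/1134801030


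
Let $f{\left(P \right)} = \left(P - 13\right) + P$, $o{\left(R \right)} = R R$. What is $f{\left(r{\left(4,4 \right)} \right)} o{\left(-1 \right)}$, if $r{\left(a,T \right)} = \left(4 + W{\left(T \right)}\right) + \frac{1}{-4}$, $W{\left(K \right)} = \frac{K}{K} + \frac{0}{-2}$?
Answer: $- \frac{7}{2} \approx -3.5$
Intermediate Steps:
$W{\left(K \right)} = 1$ ($W{\left(K \right)} = 1 + 0 \left(- \frac{1}{2}\right) = 1 + 0 = 1$)
$o{\left(R \right)} = R^{2}$
$r{\left(a,T \right)} = \frac{19}{4}$ ($r{\left(a,T \right)} = \left(4 + 1\right) + \frac{1}{-4} = 5 - \frac{1}{4} = \frac{19}{4}$)
$f{\left(P \right)} = -13 + 2 P$ ($f{\left(P \right)} = \left(-13 + P\right) + P = -13 + 2 P$)
$f{\left(r{\left(4,4 \right)} \right)} o{\left(-1 \right)} = \left(-13 + 2 \cdot \frac{19}{4}\right) \left(-1\right)^{2} = \left(-13 + \frac{19}{2}\right) 1 = \left(- \frac{7}{2}\right) 1 = - \frac{7}{2}$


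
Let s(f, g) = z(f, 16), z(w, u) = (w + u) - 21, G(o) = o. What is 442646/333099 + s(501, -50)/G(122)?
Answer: 109609958/20319039 ≈ 5.3944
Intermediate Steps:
z(w, u) = -21 + u + w (z(w, u) = (u + w) - 21 = -21 + u + w)
s(f, g) = -5 + f (s(f, g) = -21 + 16 + f = -5 + f)
442646/333099 + s(501, -50)/G(122) = 442646/333099 + (-5 + 501)/122 = 442646*(1/333099) + 496*(1/122) = 442646/333099 + 248/61 = 109609958/20319039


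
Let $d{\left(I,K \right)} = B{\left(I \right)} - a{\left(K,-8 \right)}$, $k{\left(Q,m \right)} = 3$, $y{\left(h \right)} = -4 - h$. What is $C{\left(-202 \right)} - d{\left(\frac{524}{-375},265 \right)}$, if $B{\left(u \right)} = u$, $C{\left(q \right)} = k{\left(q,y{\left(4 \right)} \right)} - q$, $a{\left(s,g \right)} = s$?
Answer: $\frac{176774}{375} \approx 471.4$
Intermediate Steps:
$C{\left(q \right)} = 3 - q$
$d{\left(I,K \right)} = I - K$
$C{\left(-202 \right)} - d{\left(\frac{524}{-375},265 \right)} = \left(3 - -202\right) - \left(\frac{524}{-375} - 265\right) = \left(3 + 202\right) - \left(524 \left(- \frac{1}{375}\right) - 265\right) = 205 - \left(- \frac{524}{375} - 265\right) = 205 - - \frac{99899}{375} = 205 + \frac{99899}{375} = \frac{176774}{375}$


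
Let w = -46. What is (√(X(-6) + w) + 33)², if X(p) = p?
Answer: 1037 + 132*I*√13 ≈ 1037.0 + 475.93*I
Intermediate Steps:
(√(X(-6) + w) + 33)² = (√(-6 - 46) + 33)² = (√(-52) + 33)² = (2*I*√13 + 33)² = (33 + 2*I*√13)²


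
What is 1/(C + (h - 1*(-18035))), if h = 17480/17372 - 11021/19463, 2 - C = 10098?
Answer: 84527809/671103464758 ≈ 0.00012595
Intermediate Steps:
C = -10096 (C = 2 - 1*10098 = 2 - 10098 = -10096)
h = 37189107/84527809 (h = 17480*(1/17372) - 11021*1/19463 = 4370/4343 - 11021/19463 = 37189107/84527809 ≈ 0.43996)
1/(C + (h - 1*(-18035))) = 1/(-10096 + (37189107/84527809 - 1*(-18035))) = 1/(-10096 + (37189107/84527809 + 18035)) = 1/(-10096 + 1524496224422/84527809) = 1/(671103464758/84527809) = 84527809/671103464758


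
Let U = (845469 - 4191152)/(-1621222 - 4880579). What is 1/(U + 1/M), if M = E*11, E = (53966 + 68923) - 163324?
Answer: 2891903557785/1488103111354 ≈ 1.9433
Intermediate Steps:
E = -40435 (E = 122889 - 163324 = -40435)
U = 3345683/6501801 (U = -3345683/(-6501801) = -3345683*(-1/6501801) = 3345683/6501801 ≈ 0.51458)
M = -444785 (M = -40435*11 = -444785)
1/(U + 1/M) = 1/(3345683/6501801 + 1/(-444785)) = 1/(3345683/6501801 - 1/444785) = 1/(1488103111354/2891903557785) = 2891903557785/1488103111354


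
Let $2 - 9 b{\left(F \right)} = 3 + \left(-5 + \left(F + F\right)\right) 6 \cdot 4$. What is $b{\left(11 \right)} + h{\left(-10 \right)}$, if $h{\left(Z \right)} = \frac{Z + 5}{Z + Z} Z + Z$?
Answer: $- \frac{1043}{18} \approx -57.944$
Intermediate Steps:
$b{\left(F \right)} = \frac{119}{9} - \frac{16 F}{3}$ ($b{\left(F \right)} = \frac{2}{9} - \frac{3 + \left(-5 + \left(F + F\right)\right) 6 \cdot 4}{9} = \frac{2}{9} - \frac{3 + \left(-5 + 2 F\right) 6 \cdot 4}{9} = \frac{2}{9} - \frac{3 + \left(-30 + 12 F\right) 4}{9} = \frac{2}{9} - \frac{3 + \left(-120 + 48 F\right)}{9} = \frac{2}{9} - \frac{-117 + 48 F}{9} = \frac{2}{9} - \left(-13 + \frac{16 F}{3}\right) = \frac{119}{9} - \frac{16 F}{3}$)
$h{\left(Z \right)} = \frac{5}{2} + \frac{3 Z}{2}$ ($h{\left(Z \right)} = \frac{5 + Z}{2 Z} Z + Z = \left(\frac{5}{2} + \frac{Z}{2}\right) + Z = \frac{5}{2} + \frac{3 Z}{2}$)
$b{\left(11 \right)} + h{\left(-10 \right)} = \left(\frac{119}{9} - \frac{176}{3}\right) + \left(\frac{5}{2} + \frac{3}{2} \left(-10\right)\right) = \left(\frac{119}{9} - \frac{176}{3}\right) + \left(\frac{5}{2} - 15\right) = - \frac{409}{9} - \frac{25}{2} = - \frac{1043}{18}$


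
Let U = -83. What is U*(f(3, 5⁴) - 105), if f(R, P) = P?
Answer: -43160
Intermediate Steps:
U*(f(3, 5⁴) - 105) = -83*(5⁴ - 105) = -83*(625 - 105) = -83*520 = -43160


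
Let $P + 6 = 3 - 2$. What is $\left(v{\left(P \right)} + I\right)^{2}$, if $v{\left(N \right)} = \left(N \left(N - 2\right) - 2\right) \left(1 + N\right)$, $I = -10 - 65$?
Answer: $42849$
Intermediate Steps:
$I = -75$
$P = -5$ ($P = -6 + \left(3 - 2\right) = -6 + 1 = -5$)
$v{\left(N \right)} = \left(1 + N\right) \left(-2 + N \left(-2 + N\right)\right)$ ($v{\left(N \right)} = \left(N \left(-2 + N\right) - 2\right) \left(1 + N\right) = \left(-2 + N \left(-2 + N\right)\right) \left(1 + N\right) = \left(1 + N\right) \left(-2 + N \left(-2 + N\right)\right)$)
$\left(v{\left(P \right)} + I\right)^{2} = \left(\left(-2 + \left(-5\right)^{3} - \left(-5\right)^{2} - -20\right) - 75\right)^{2} = \left(\left(-2 - 125 - 25 + 20\right) - 75\right)^{2} = \left(-132 - 75\right)^{2} = \left(-207\right)^{2} = 42849$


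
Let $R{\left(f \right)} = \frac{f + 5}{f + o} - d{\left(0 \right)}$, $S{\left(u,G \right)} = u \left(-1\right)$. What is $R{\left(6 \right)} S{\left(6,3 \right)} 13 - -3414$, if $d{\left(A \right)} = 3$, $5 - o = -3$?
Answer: $\frac{25107}{7} \approx 3586.7$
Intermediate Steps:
$o = 8$ ($o = 5 - -3 = 5 + 3 = 8$)
$S{\left(u,G \right)} = - u$
$R{\left(f \right)} = -3 + \frac{5 + f}{8 + f}$ ($R{\left(f \right)} = \frac{f + 5}{f + 8} - 3 = \frac{5 + f}{8 + f} - 3 = -3 + \frac{5 + f}{8 + f}$)
$R{\left(6 \right)} S{\left(6,3 \right)} 13 - -3414 = \frac{-19 - 12}{8 + 6} \left(\left(-1\right) 6\right) 13 - -3414 = \frac{-19 - 12}{14} \left(-6\right) 13 + 3414 = \frac{1}{14} \left(-31\right) \left(-6\right) 13 + 3414 = \left(- \frac{31}{14}\right) \left(-6\right) 13 + 3414 = \frac{93}{7} \cdot 13 + 3414 = \frac{1209}{7} + 3414 = \frac{25107}{7}$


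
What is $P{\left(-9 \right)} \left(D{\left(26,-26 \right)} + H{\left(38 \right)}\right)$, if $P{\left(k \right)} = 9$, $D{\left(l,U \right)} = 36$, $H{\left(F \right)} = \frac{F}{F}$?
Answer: $333$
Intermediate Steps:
$H{\left(F \right)} = 1$
$P{\left(-9 \right)} \left(D{\left(26,-26 \right)} + H{\left(38 \right)}\right) = 9 \left(36 + 1\right) = 9 \cdot 37 = 333$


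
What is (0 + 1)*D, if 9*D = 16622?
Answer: 16622/9 ≈ 1846.9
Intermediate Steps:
D = 16622/9 (D = (⅑)*16622 = 16622/9 ≈ 1846.9)
(0 + 1)*D = (0 + 1)*(16622/9) = 1*(16622/9) = 16622/9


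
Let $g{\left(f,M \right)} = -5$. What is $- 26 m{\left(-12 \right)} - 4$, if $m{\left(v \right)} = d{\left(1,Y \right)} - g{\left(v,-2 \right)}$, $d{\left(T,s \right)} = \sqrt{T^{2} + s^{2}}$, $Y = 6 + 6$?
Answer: $-134 - 26 \sqrt{145} \approx -447.08$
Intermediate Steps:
$Y = 12$
$m{\left(v \right)} = 5 + \sqrt{145}$ ($m{\left(v \right)} = \sqrt{1^{2} + 12^{2}} - -5 = \sqrt{1 + 144} + 5 = \sqrt{145} + 5 = 5 + \sqrt{145}$)
$- 26 m{\left(-12 \right)} - 4 = - 26 \left(5 + \sqrt{145}\right) - 4 = \left(-130 - 26 \sqrt{145}\right) - 4 = -134 - 26 \sqrt{145}$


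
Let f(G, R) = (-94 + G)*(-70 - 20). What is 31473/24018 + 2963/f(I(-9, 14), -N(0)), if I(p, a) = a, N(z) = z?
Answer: 49628489/28821600 ≈ 1.7219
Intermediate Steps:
f(G, R) = 8460 - 90*G (f(G, R) = (-94 + G)*(-90) = 8460 - 90*G)
31473/24018 + 2963/f(I(-9, 14), -N(0)) = 31473/24018 + 2963/(8460 - 90*14) = 31473*(1/24018) + 2963/(8460 - 1260) = 10491/8006 + 2963/7200 = 49628489/28821600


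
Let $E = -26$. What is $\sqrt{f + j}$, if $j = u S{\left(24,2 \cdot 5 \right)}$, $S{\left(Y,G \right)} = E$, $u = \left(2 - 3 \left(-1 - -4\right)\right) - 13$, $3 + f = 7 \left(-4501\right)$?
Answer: $i \sqrt{30990} \approx 176.04 i$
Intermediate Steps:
$f = -31510$ ($f = -3 + 7 \left(-4501\right) = -3 - 31507 = -31510$)
$u = -20$ ($u = \left(2 - 3 \left(-1 + 4\right)\right) - 13 = \left(2 - 9\right) - 13 = -7 - 13 = -20$)
$S{\left(Y,G \right)} = -26$
$j = 520$ ($j = \left(-20\right) \left(-26\right) = 520$)
$\sqrt{f + j} = \sqrt{-31510 + 520} = \sqrt{-30990} = i \sqrt{30990}$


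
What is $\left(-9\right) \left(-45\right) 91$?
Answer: $36855$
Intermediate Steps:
$\left(-9\right) \left(-45\right) 91 = 405 \cdot 91 = 36855$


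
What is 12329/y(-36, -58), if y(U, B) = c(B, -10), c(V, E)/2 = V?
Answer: -12329/116 ≈ -106.28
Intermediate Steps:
c(V, E) = 2*V
y(U, B) = 2*B
12329/y(-36, -58) = 12329/((2*(-58))) = 12329/(-116) = 12329*(-1/116) = -12329/116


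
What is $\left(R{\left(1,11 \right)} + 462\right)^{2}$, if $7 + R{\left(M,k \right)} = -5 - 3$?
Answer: $199809$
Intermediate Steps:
$R{\left(M,k \right)} = -15$ ($R{\left(M,k \right)} = -7 - 8 = -15$)
$\left(R{\left(1,11 \right)} + 462\right)^{2} = \left(-15 + 462\right)^{2} = 447^{2} = 199809$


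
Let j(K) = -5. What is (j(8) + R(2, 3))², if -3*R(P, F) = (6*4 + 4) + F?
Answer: 2116/9 ≈ 235.11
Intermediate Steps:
R(P, F) = -28/3 - F/3 (R(P, F) = -((6*4 + 4) + F)/3 = -((24 + 4) + F)/3 = -(28 + F)/3 = -28/3 - F/3)
(j(8) + R(2, 3))² = (-5 + (-28/3 - ⅓*3))² = (-5 + (-28/3 - 1))² = (-5 - 31/3)² = (-46/3)² = 2116/9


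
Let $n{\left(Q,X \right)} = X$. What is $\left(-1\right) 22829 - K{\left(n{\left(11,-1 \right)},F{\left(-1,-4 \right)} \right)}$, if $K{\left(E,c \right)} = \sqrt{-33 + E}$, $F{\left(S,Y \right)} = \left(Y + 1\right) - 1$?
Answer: $-22829 - i \sqrt{34} \approx -22829.0 - 5.831 i$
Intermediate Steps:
$F{\left(S,Y \right)} = Y$ ($F{\left(S,Y \right)} = \left(1 + Y\right) - 1 = Y$)
$\left(-1\right) 22829 - K{\left(n{\left(11,-1 \right)},F{\left(-1,-4 \right)} \right)} = \left(-1\right) 22829 - \sqrt{-33 - 1} = -22829 - \sqrt{-34} = -22829 - i \sqrt{34}$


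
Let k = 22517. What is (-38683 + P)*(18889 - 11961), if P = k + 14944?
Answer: -8466016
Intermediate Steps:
P = 37461 (P = 22517 + 14944 = 37461)
(-38683 + P)*(18889 - 11961) = (-38683 + 37461)*(18889 - 11961) = -1222*6928 = -8466016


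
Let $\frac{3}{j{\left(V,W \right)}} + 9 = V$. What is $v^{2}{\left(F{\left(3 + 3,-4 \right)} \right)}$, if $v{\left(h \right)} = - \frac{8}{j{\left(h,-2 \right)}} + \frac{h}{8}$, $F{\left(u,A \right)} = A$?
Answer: $\frac{42025}{36} \approx 1167.4$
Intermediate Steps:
$j{\left(V,W \right)} = \frac{3}{-9 + V}$
$v{\left(h \right)} = 24 - \frac{61 h}{24}$ ($v{\left(h \right)} = - \frac{8}{3 \frac{1}{-9 + h}} + \frac{h}{8} = - 8 \left(-3 + \frac{h}{3}\right) + h \frac{1}{8} = \left(24 - \frac{8 h}{3}\right) + \frac{h}{8} = 24 - \frac{61 h}{24}$)
$v^{2}{\left(F{\left(3 + 3,-4 \right)} \right)} = \left(24 - - \frac{61}{6}\right)^{2} = \left(24 + \frac{61}{6}\right)^{2} = \left(\frac{205}{6}\right)^{2} = \frac{42025}{36}$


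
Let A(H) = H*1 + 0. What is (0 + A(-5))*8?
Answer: -40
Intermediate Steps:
A(H) = H (A(H) = H + 0 = H)
(0 + A(-5))*8 = (0 - 5)*8 = -5*8 = -40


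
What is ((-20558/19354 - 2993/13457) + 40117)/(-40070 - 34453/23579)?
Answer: -123176799953892671/123040915765907387 ≈ -1.0011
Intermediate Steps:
((-20558/19354 - 2993/13457) + 40117)/(-40070 - 34453/23579) = ((-20558*1/19354 - 2993*1/13457) + 40117)/(-40070 - 34453*1/23579) = ((-10279/9677 - 2993/13457) + 40117)/(-40070 - 34453/23579) = (-167287764/130223389 + 40117)/(-944844983/23579) = (5224004408749/130223389)*(-23579/944844983) = -123176799953892671/123040915765907387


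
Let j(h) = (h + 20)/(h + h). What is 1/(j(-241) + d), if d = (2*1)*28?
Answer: 482/27213 ≈ 0.017712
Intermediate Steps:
j(h) = (20 + h)/(2*h) (j(h) = (20 + h)/((2*h)) = (20 + h)*(1/(2*h)) = (20 + h)/(2*h))
d = 56 (d = 2*28 = 56)
1/(j(-241) + d) = 1/((½)*(20 - 241)/(-241) + 56) = 1/((½)*(-1/241)*(-221) + 56) = 1/(221/482 + 56) = 1/(27213/482) = 482/27213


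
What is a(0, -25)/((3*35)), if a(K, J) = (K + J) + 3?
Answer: -22/105 ≈ -0.20952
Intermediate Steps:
a(K, J) = 3 + J + K (a(K, J) = (J + K) + 3 = 3 + J + K)
a(0, -25)/((3*35)) = (3 - 25 + 0)/((3*35)) = -22/105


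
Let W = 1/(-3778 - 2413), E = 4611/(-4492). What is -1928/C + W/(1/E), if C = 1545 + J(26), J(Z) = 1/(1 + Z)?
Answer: -361870887489/290030197988 ≈ -1.2477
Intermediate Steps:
E = -4611/4492 (E = 4611*(-1/4492) = -4611/4492 ≈ -1.0265)
C = 41716/27 (C = 1545 + 1/(1 + 26) = 1545 + 1/27 = 41716/27 ≈ 1545.0)
W = -1/6191 (W = 1/(-6191) = -1/6191 ≈ -0.00016152)
-1928/C + W/(1/E) = -1928/41716/27 - 1/(6191*(1/(-4611/4492))) = -1928*27/41716 - 1/(6191*(-4492/4611)) = -13014/10429 - 1/6191*(-4611/4492) = -13014/10429 + 4611/27809972 = -361870887489/290030197988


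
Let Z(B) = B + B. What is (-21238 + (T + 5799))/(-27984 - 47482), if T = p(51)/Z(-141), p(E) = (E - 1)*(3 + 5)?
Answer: 2177099/10640706 ≈ 0.20460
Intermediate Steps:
Z(B) = 2*B
p(E) = -8 + 8*E (p(E) = (-1 + E)*8 = -8 + 8*E)
T = -200/141 (T = (-8 + 8*51)/((2*(-141))) = (-8 + 408)/(-282) = 400*(-1/282) = -200/141 ≈ -1.4184)
(-21238 + (T + 5799))/(-27984 - 47482) = (-21238 + (-200/141 + 5799))/(-27984 - 47482) = (-21238 + 817459/141)/(-75466) = -2177099/141*(-1/75466) = 2177099/10640706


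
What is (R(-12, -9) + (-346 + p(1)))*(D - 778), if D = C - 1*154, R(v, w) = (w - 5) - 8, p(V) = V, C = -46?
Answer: 358926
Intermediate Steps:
R(v, w) = -13 + w (R(v, w) = (-5 + w) - 8 = -13 + w)
D = -200 (D = -46 - 1*154 = -46 - 154 = -200)
(R(-12, -9) + (-346 + p(1)))*(D - 778) = ((-13 - 9) + (-346 + 1))*(-200 - 778) = (-22 - 345)*(-978) = -367*(-978) = 358926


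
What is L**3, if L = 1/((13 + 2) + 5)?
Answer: 1/8000 ≈ 0.00012500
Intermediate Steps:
L = 1/20 (L = 1/(15 + 5) = 1/20 ≈ 0.050000)
L**3 = (1/20)**3 = 1/8000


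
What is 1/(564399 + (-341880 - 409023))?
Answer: -1/186504 ≈ -5.3618e-6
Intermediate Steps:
1/(564399 + (-341880 - 409023)) = 1/(564399 - 750903) = 1/(-186504) = -1/186504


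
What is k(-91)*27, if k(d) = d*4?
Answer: -9828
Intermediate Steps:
k(d) = 4*d
k(-91)*27 = (4*(-91))*27 = -364*27 = -9828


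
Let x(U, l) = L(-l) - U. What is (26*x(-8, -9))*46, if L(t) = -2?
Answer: 7176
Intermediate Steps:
x(U, l) = -2 - U
(26*x(-8, -9))*46 = (26*(-2 - 1*(-8)))*46 = (26*(-2 + 8))*46 = (26*6)*46 = 156*46 = 7176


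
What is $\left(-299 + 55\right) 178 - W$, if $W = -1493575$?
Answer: $1450143$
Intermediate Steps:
$\left(-299 + 55\right) 178 - W = \left(-299 + 55\right) 178 - -1493575 = \left(-244\right) 178 + 1493575 = -43432 + 1493575 = 1450143$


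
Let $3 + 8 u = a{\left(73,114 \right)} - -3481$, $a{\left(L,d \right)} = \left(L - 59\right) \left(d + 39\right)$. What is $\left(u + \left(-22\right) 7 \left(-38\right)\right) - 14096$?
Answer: $- \frac{15083}{2} \approx -7541.5$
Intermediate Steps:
$a{\left(L,d \right)} = \left(-59 + L\right) \left(39 + d\right)$
$u = \frac{1405}{2}$ ($u = - \frac{3}{8} + \frac{\left(-2301 - 6726 + 39 \cdot 73 + 73 \cdot 114\right) - -3481}{8} = - \frac{3}{8} + \frac{\left(-2301 - 6726 + 2847 + 8322\right) + 3481}{8} = - \frac{3}{8} + \frac{2142 + 3481}{8} = - \frac{3}{8} + \frac{1}{8} \cdot 5623 = - \frac{3}{8} + \frac{5623}{8} = \frac{1405}{2} \approx 702.5$)
$\left(u + \left(-22\right) 7 \left(-38\right)\right) - 14096 = \left(\frac{1405}{2} + \left(-22\right) 7 \left(-38\right)\right) - 14096 = \left(\frac{1405}{2} - -5852\right) - 14096 = \left(\frac{1405}{2} + 5852\right) - 14096 = \frac{13109}{2} - 14096 = - \frac{15083}{2}$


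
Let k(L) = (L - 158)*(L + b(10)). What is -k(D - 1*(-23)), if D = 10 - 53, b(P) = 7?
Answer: -2314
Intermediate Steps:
D = -43
k(L) = (-158 + L)*(7 + L) (k(L) = (L - 158)*(L + 7) = (-158 + L)*(7 + L))
-k(D - 1*(-23)) = -(-1106 + (-43 - 1*(-23))² - 151*(-43 - 1*(-23))) = -(-1106 + (-43 + 23)² - 151*(-43 + 23)) = -(-1106 + (-20)² - 151*(-20)) = -(-1106 + 400 + 3020) = -1*2314 = -2314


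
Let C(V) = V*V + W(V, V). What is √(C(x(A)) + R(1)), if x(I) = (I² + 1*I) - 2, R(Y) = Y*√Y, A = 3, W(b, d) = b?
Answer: √111 ≈ 10.536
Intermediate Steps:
R(Y) = Y^(3/2)
x(I) = -2 + I + I² (x(I) = (I² + I) - 2 = (I + I²) - 2 = -2 + I + I²)
C(V) = V + V² (C(V) = V*V + V = V² + V = V + V²)
√(C(x(A)) + R(1)) = √((-2 + 3 + 3²)*(1 + (-2 + 3 + 3²)) + 1^(3/2)) = √((-2 + 3 + 9)*(1 + (-2 + 3 + 9)) + 1) = √(10*(1 + 10) + 1) = √(10*11 + 1) = √(110 + 1) = √111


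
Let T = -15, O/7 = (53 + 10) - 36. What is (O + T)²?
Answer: 30276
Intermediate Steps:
O = 189 (O = 7*((53 + 10) - 36) = 7*(63 - 36) = 7*27 = 189)
(O + T)² = (189 - 15)² = 174² = 30276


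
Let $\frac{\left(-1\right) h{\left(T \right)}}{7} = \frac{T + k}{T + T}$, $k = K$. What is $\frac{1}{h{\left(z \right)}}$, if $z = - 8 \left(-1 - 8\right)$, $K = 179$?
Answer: $- \frac{144}{1757} \approx -0.081958$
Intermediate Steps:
$k = 179$
$z = 72$ ($z = \left(-8\right) \left(-9\right) = 72$)
$h{\left(T \right)} = - \frac{7 \left(179 + T\right)}{2 T}$ ($h{\left(T \right)} = - 7 \frac{T + 179}{T + T} = - 7 \frac{179 + T}{2 T} = - \frac{7 \left(179 + T\right)}{2 T}$)
$\frac{1}{h{\left(z \right)}} = \frac{1}{\frac{7}{2} \cdot \frac{1}{72} \left(-179 - 72\right)} = \frac{1}{\frac{7}{2} \cdot \frac{1}{72} \left(-251\right)} = \frac{1}{- \frac{1757}{144}} = - \frac{144}{1757}$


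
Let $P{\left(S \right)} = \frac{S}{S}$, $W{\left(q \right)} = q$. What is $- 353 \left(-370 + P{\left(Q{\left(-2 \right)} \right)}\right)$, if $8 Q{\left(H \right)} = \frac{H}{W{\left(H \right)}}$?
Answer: $130257$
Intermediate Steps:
$Q{\left(H \right)} = \frac{1}{8}$ ($Q{\left(H \right)} = \frac{H \frac{1}{H}}{8} = \frac{1}{8} \cdot 1 = \frac{1}{8}$)
$P{\left(S \right)} = 1$
$- 353 \left(-370 + P{\left(Q{\left(-2 \right)} \right)}\right) = - 353 \left(-370 + 1\right) = \left(-353\right) \left(-369\right) = 130257$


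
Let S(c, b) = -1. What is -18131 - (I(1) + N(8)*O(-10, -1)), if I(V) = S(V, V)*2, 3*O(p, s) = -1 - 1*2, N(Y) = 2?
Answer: -18127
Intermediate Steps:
O(p, s) = -1 (O(p, s) = (-1 - 1*2)/3 = (-1 - 2)/3 = (⅓)*(-3) = -1)
I(V) = -2 (I(V) = -1*2 = -2)
-18131 - (I(1) + N(8)*O(-10, -1)) = -18131 - (-2 + 2*(-1)) = -18131 - (-2 - 2) = -18131 - 1*(-4) = -18131 + 4 = -18127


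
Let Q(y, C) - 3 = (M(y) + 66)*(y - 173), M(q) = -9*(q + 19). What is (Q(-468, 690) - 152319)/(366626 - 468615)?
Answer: 2784903/101989 ≈ 27.306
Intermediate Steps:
M(q) = -171 - 9*q (M(q) = -9*(19 + q) = -171 - 9*q)
Q(y, C) = 3 + (-173 + y)*(-105 - 9*y) (Q(y, C) = 3 + ((-171 - 9*y) + 66)*(y - 173) = 3 + (-105 - 9*y)*(-173 + y) = 3 + (-173 + y)*(-105 - 9*y))
(Q(-468, 690) - 152319)/(366626 - 468615) = ((18168 - 9*(-468)² + 1452*(-468)) - 152319)/(366626 - 468615) = ((18168 - 9*219024 - 679536) - 152319)/(-101989) = ((18168 - 1971216 - 679536) - 152319)*(-1/101989) = (-2632584 - 152319)*(-1/101989) = -2784903*(-1/101989) = 2784903/101989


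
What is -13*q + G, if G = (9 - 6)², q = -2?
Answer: 35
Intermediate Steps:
G = 9 (G = 3² = 9)
-13*q + G = -13*(-2) + 9 = 26 + 9 = 35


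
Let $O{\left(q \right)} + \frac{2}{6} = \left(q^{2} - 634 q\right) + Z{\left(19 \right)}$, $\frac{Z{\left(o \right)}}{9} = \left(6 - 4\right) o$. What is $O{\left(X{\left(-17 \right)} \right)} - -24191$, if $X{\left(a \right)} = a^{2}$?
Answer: $- \frac{225517}{3} \approx -75172.0$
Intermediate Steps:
$Z{\left(o \right)} = 18 o$ ($Z{\left(o \right)} = 9 \left(6 - 4\right) o = 9 \cdot 2 o = 18 o$)
$O{\left(q \right)} = \frac{1025}{3} + q^{2} - 634 q$ ($O{\left(q \right)} = - \frac{1}{3} + \left(\left(q^{2} - 634 q\right) + 18 \cdot 19\right) = - \frac{1}{3} + \left(\left(q^{2} - 634 q\right) + 342\right) = - \frac{1}{3} + \left(342 + q^{2} - 634 q\right) = \frac{1025}{3} + q^{2} - 634 q$)
$O{\left(X{\left(-17 \right)} \right)} - -24191 = \left(\frac{1025}{3} + \left(\left(-17\right)^{2}\right)^{2} - 634 \left(-17\right)^{2}\right) - -24191 = \left(\frac{1025}{3} + 289^{2} - 183226\right) + 24191 = \left(\frac{1025}{3} + 83521 - 183226\right) + 24191 = - \frac{298090}{3} + 24191 = - \frac{225517}{3}$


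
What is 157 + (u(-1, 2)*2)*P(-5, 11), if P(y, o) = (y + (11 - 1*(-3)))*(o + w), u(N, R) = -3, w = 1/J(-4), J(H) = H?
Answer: -847/2 ≈ -423.50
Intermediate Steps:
w = -1/4 (w = 1/(-4) = -1/4 ≈ -0.25000)
P(y, o) = (14 + y)*(-1/4 + o) (P(y, o) = (y + (11 - 1*(-3)))*(o - 1/4) = (y + (11 + 3))*(-1/4 + o) = (y + 14)*(-1/4 + o) = (14 + y)*(-1/4 + o))
157 + (u(-1, 2)*2)*P(-5, 11) = 157 + (-3*2)*(-7/2 + 14*11 - 1/4*(-5) + 11*(-5)) = 157 - 6*(-7/2 + 154 + 5/4 - 55) = 157 - 6*387/4 = 157 - 1161/2 = -847/2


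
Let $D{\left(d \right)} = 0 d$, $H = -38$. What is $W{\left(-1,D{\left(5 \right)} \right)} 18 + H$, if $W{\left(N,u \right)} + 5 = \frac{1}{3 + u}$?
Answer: $-122$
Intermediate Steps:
$D{\left(d \right)} = 0$
$W{\left(N,u \right)} = -5 + \frac{1}{3 + u}$
$W{\left(-1,D{\left(5 \right)} \right)} 18 + H = \frac{-14 - 0}{3 + 0} \cdot 18 - 38 = \frac{-14 + 0}{3} \cdot 18 - 38 = \frac{1}{3} \left(-14\right) 18 - 38 = \left(- \frac{14}{3}\right) 18 - 38 = -84 - 38 = -122$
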